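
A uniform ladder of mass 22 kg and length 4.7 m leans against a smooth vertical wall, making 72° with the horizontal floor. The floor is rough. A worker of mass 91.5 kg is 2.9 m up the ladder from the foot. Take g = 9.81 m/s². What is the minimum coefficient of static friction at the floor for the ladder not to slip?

ΣF_y = 0: N_floor = 22×9.81 + 91.5×9.81 = 1113.4 N.
Torques about the foot: N_wall · 4.7 sin 72° = 22×9.81×2.35 cos 72° + 91.5×9.81×2.9 cos 72° → N_wall = 215.02 N.
ΣF_x = 0: f_floor = N_wall = 215.02 N.
μ_min = f_floor / N_floor = 215.02 / 1113.4 = 0.1931.

μ_min ≈ 0.193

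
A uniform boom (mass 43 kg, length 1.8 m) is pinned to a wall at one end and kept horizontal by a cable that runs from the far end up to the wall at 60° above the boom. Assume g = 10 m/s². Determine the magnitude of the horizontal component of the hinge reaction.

Take torques about the hinge: T sin 60° · 1.8 = 43×10×0.9 = 387 N·m.
So T = 387 / (0.8660 × 1.8) = 248.26 N.
ΣF_x = 0: H_x = T cos 60° = 124.13 N.

H_x ≈ 124 N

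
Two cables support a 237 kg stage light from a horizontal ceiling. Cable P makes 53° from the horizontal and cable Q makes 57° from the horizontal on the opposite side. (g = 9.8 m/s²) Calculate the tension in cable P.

T_P ≈ 1350 N

Weight W = 237 × 9.8 = 2323 N acts straight down.
Horizontal: T_P cos 53° = T_Q cos 57°  →  T_Q = 1.105 T_P.
Vertical: T_P sin 53° + T_Q sin 57° = 2323.
Substituting the horizontal relation into the vertical equation gives 1.725 T_P = 2323, so T_P = 1346 N.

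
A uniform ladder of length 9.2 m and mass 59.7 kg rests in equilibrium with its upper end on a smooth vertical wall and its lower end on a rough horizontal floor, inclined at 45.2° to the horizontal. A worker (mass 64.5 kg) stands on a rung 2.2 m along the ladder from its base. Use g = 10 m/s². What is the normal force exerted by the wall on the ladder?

N_wall ≈ 450 N

Torques about the foot: N_wall · 9.2 sin 45.2° = 59.7×10×4.6 cos 45.2° + 64.5×10×2.2 cos 45.2° → N_wall = 449.59 N.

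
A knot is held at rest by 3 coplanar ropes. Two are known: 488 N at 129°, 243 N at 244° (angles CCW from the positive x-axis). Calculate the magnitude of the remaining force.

Sum the known components: ΣF_x = -413.6 N, ΣF_y = 160.8 N.
For equilibrium the remaining force must supply (−ΣF_x, −ΣF_y) = (413.6, -160.8) N.
Magnitude = √((413.6)² + (-160.8)²) = 443.8 N; direction = atan2(-160.8, 413.6) = 338.8°.

F ≈ 444 N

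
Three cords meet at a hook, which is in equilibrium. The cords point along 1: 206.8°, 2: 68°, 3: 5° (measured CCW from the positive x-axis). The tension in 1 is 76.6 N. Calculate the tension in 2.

Resolve: ΣF_x = 76.6 cos 206.8° + T_2 cos 68° + T_3 cos 5° = 0.
        ΣF_y = 76.6 sin 206.8° + T_2 sin 68° + T_3 sin 5° = 0.
The known terms sum to (-68.37, -34.54) N, so 0.3746 T_2 + 0.9962 T_3 = 68.37 and 0.9272 T_2 + 0.0872 T_3 = 34.54.
Solving simultaneously: T_2 = 31.93 N, T_3 = 56.63 N.

T_2 ≈ 31.9 N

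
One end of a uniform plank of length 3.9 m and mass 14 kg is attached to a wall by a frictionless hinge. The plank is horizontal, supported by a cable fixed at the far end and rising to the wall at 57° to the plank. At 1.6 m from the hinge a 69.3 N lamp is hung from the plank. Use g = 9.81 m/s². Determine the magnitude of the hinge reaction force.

|H| ≈ 126 N

Take torques about the hinge: T sin 57° · 3.9 = 14×9.81×1.95 + 69.3×1.6 = 378.69 N·m.
So T = 378.69 / (0.8387 × 3.9) = 115.78 N.
ΣF_x = 0: H_x = T cos 57° = 63.058 N.
ΣF_y = 0: H_y = (14×9.81 + 69.3) − T sin 57° = 206.64 − 97.101 = 109.54 N.
|H| = √(H_x² + H_y²) = √((63.058)² + (109.54)²) = 126.39 N.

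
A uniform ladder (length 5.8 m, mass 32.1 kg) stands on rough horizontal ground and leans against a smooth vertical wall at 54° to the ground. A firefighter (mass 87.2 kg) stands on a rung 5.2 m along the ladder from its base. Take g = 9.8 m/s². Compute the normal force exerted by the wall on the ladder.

N_wall ≈ 671 N

Torques about the foot: N_wall · 5.8 sin 54° = 32.1×9.8×2.9 cos 54° + 87.2×9.8×5.2 cos 54° → N_wall = 670.92 N.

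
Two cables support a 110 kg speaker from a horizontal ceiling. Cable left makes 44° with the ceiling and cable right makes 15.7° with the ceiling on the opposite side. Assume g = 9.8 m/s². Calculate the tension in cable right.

Weight W = 110 × 9.8 = 1078 N acts straight down.
Horizontal: T_left cos 44° = T_right cos 15.7°  →  T_left = 1.338 T_right.
Vertical: T_left sin 44° + T_right sin 15.7° = 1078.
Substituting the horizontal relation into the vertical equation gives 1.2 T_right = 1078, so T_right = 898.1 N.

T_right ≈ 898 N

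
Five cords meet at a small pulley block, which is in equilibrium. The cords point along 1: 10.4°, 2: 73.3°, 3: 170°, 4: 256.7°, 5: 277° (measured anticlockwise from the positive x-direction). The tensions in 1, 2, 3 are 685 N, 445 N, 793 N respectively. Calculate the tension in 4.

Resolve: ΣF_x = 685 cos 10.4° + 445 cos 73.3° + 793 cos 170° + T_4 cos 256.7° + T_5 cos 277° = 0.
        ΣF_y = 685 sin 10.4° + 445 sin 73.3° + 793 sin 170° + T_4 sin 256.7° + T_5 sin 277° = 0.
The known terms sum to (20.67, 687.6) N, so -0.2300 T_4 + 0.1219 T_5 = -20.67 and -0.9732 T_4 − 0.9925 T_5 = -687.6.
Solving simultaneously: T_4 = 300.7 N, T_5 = 398 N.

T_4 ≈ 301 N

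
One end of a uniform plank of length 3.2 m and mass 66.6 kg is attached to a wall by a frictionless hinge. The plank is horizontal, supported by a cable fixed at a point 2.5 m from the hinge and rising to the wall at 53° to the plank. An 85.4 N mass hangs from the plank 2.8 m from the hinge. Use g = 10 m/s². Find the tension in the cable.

Take torques about the hinge: T sin 53° · 2.5 = 66.6×10×1.6 + 85.4×2.8 = 1304.7 N·m.
So T = 1304.7 / (0.7986 × 2.5) = 653.47 N.

T ≈ 653 N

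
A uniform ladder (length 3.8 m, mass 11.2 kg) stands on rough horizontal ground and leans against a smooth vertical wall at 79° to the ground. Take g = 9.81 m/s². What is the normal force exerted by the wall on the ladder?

Torques about the foot: N_wall · 3.8 sin 79° = 11.2×9.81×1.9 cos 79° → N_wall = 10.678 N.

N_wall ≈ 10.7 N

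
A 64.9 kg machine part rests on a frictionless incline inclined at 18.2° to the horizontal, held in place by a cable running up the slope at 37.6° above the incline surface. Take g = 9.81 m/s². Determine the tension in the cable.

T ≈ 251 N

Take axes along and perpendicular to the incline. Weight components: W sin 18.2° = 198.9 N down-slope, W cos 18.2° = 604.8 N into the surface.
Along incline: T cos 37.6° = W sin 18.2° → T = 251 N.
Perpendicular: N = W cos 18.2° − T sin 37.6° = 451.7 N.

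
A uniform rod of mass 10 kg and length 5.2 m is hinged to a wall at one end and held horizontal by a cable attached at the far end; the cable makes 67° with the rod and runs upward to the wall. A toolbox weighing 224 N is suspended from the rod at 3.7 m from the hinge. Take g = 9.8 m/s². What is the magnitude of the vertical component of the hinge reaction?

Take torques about the hinge: T sin 67° · 5.2 = 10×9.8×2.6 + 224×3.7 = 1083.6 N·m.
So T = 1083.6 / (0.9205 × 5.2) = 226.38 N.
ΣF_y = 0: H_y = (10×9.8 + 224) − T sin 67° = 322 − 208.38 = 113.62 N.

|H_y| ≈ 114 N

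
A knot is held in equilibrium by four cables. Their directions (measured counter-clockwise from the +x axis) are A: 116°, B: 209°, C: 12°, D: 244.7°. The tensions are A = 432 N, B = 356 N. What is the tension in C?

T_C ≈ 685 N

Resolve: ΣF_x = 432 cos 116° + 356 cos 209° + T_C cos 12° + T_D cos 244.7° = 0.
        ΣF_y = 432 sin 116° + 356 sin 209° + T_C sin 12° + T_D sin 244.7° = 0.
The known terms sum to (-500.7, 215.7) N, so 0.9781 T_C − 0.4274 T_D = 500.7 and 0.2079 T_C − 0.9041 T_D = -215.7.
Solving simultaneously: T_C = 685 N, T_D = 396.1 N.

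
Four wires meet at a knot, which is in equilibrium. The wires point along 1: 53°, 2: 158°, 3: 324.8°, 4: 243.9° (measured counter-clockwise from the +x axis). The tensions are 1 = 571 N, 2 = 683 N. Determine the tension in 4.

Resolve: ΣF_x = 571 cos 53° + 683 cos 158° + T_3 cos 324.8° + T_4 cos 243.9° = 0.
        ΣF_y = 571 sin 53° + 683 sin 158° + T_3 sin 324.8° + T_4 sin 243.9° = 0.
The known terms sum to (-289.6, 711.9) N, so 0.8171 T_3 − 0.4399 T_4 = 289.6 and -0.5764 T_3 − 0.8980 T_4 = -711.9.
Solving simultaneously: T_3 = 580.6 N, T_4 = 420 N.

T_4 ≈ 420 N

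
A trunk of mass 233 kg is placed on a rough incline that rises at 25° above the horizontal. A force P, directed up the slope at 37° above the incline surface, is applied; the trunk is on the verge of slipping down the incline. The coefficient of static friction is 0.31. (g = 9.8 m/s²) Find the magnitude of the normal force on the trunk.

On the verge of sliding down the incline, friction equals μN and acts up the slope.
Perpendicular: N + P sin 37° = W cos 25° = 2069 N.
Along incline: P cos 37° + μN = W sin 25° with W sin 25° = 965 N.
Solving the pair for P and N: P = 528.5 N, N = 1751 N (and f = μN = 542.9 N).

N ≈ 1750 N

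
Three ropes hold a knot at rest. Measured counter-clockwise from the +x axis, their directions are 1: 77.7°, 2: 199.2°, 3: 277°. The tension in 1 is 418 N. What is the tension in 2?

Resolve: ΣF_x = 418 cos 77.7° + T_2 cos 199.2° + T_3 cos 277° = 0.
        ΣF_y = 418 sin 77.7° + T_2 sin 199.2° + T_3 sin 277° = 0.
The known terms sum to (89.05, 408.4) N, so -0.9444 T_2 + 0.1219 T_3 = -89.05 and -0.3289 T_2 − 0.9925 T_3 = -408.4.
Solving simultaneously: T_2 = 141.3 N, T_3 = 364.6 N.

T_2 ≈ 141 N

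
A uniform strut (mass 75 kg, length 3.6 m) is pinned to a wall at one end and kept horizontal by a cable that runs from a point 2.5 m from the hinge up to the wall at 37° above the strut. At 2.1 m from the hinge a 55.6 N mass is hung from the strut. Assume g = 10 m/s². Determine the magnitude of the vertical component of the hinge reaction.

Take torques about the hinge: T sin 37° · 2.5 = 75×10×1.8 + 55.6×2.1 = 1466.8 N·m.
So T = 1466.8 / (0.6018 × 2.5) = 974.89 N.
ΣF_y = 0: H_y = (75×10 + 55.6) − T sin 37° = 805.6 − 586.7 = 218.9 N.

|H_y| ≈ 219 N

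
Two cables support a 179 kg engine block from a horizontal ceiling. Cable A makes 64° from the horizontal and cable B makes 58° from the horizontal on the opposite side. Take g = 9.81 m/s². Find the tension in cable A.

Weight W = 179 × 9.81 = 1756 N acts straight down.
Horizontal: T_A cos 64° = T_B cos 58°  →  T_B = 0.8272 T_A.
Vertical: T_A sin 64° + T_B sin 58° = 1756.
Substituting the horizontal relation into the vertical equation gives 1.6 T_A = 1756, so T_A = 1097 N.

T_A ≈ 1100 N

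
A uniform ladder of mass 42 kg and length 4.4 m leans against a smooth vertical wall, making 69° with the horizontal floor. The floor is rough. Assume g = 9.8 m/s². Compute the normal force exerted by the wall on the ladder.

Torques about the foot: N_wall · 4.4 sin 69° = 42×9.8×2.2 cos 69° → N_wall = 78.999 N.

N_wall ≈ 79 N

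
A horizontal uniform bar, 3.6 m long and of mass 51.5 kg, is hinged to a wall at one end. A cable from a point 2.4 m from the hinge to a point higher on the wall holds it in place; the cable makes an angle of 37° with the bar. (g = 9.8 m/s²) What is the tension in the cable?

Take torques about the hinge: T sin 37° · 2.4 = 51.5×9.8×1.8 = 908.46 N·m.
So T = 908.46 / (0.6018 × 2.4) = 628.97 N.

T ≈ 629 N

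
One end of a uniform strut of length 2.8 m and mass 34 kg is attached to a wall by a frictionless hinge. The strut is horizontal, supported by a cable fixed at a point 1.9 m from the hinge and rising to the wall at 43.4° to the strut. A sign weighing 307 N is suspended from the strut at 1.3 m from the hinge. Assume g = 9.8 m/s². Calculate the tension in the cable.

Take torques about the hinge: T sin 43.4° · 1.9 = 34×9.8×1.4 + 307×1.3 = 865.58 N·m.
So T = 865.58 / (0.6871 × 1.9) = 663.04 N.

T ≈ 663 N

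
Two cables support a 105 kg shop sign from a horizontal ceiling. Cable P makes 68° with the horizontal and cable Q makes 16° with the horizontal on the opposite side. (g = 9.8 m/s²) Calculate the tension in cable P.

T_P ≈ 995 N

Weight W = 105 × 9.8 = 1029 N acts straight down.
Horizontal: T_P cos 68° = T_Q cos 16°  →  T_Q = 0.3897 T_P.
Vertical: T_P sin 68° + T_Q sin 16° = 1029.
Substituting the horizontal relation into the vertical equation gives 1.035 T_P = 1029, so T_P = 994.6 N.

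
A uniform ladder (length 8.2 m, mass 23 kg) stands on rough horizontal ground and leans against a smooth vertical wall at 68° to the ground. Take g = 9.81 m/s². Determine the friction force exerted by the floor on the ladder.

f ≈ 45.6 N

Torques about the foot: N_wall · 8.2 sin 68° = 23×9.81×4.1 cos 68° → N_wall = 45.58 N.
ΣF_x = 0: f_floor = N_wall = 45.58 N.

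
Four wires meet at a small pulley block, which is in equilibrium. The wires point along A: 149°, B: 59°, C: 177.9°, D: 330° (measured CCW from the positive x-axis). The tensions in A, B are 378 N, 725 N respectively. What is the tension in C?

Resolve: ΣF_x = 378 cos 149° + 725 cos 59° + T_C cos 177.9° + T_D cos 330° = 0.
        ΣF_y = 378 sin 149° + 725 sin 59° + T_C sin 177.9° + T_D sin 330° = 0.
The known terms sum to (49.39, 816.1) N, so -0.9993 T_C + 0.8660 T_D = -49.39 and 0.0366 T_C − 0.5000 T_D = -816.1.
Solving simultaneously: T_C = 1563 N, T_D = 1747 N.

T_C ≈ 1560 N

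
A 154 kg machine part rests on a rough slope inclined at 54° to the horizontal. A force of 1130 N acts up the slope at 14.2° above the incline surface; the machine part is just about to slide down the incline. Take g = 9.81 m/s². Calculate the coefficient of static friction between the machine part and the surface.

On the verge of sliding down the incline, friction is at its maximum μN and acts up the slope.
Perpendicular to incline: N = W cos 54° − P sin 14.2° = 888 − 277.2 = 610.8 N.
Along incline: P cos 14.2° + μN = W sin 54° → μ = (W sin 54° − P cos 14.2°) / N = 0.2075.

μ ≈ 0.208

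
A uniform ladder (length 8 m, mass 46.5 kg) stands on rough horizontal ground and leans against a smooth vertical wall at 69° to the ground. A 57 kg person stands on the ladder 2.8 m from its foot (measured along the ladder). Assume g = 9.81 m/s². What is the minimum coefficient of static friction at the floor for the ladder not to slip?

ΣF_y = 0: N_floor = 46.5×9.81 + 57×9.81 = 1015.3 N.
Torques about the foot: N_wall · 8 sin 69° = 46.5×9.81×4 cos 69° + 57×9.81×2.8 cos 69° → N_wall = 162.68 N.
ΣF_x = 0: f_floor = N_wall = 162.68 N.
μ_min = f_floor / N_floor = 162.68 / 1015.3 = 0.1602.

μ_min ≈ 0.160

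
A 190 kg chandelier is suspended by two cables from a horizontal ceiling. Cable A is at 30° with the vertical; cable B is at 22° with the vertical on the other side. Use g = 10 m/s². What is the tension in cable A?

T_A ≈ 903 N

Angles from the horizontal: cable A is 90° − 30° = 60°, cable B is 90° − 22° = 68°.
Weight W = 190 × 10 = 1900 N acts straight down.
Horizontal: T_A cos 60° = T_B cos 68°  →  T_B = 1.335 T_A.
Vertical: T_A sin 60° + T_B sin 68° = 1900.
Substituting the horizontal relation into the vertical equation gives 2.104 T_A = 1900, so T_A = 903.2 N.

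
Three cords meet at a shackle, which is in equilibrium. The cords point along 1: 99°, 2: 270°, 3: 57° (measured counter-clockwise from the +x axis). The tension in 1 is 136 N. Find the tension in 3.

T_3 ≈ 39.1 N

Resolve: ΣF_x = 136 cos 99° + T_2 cos 270° + T_3 cos 57° = 0.
        ΣF_y = 136 sin 99° + T_2 sin 270° + T_3 sin 57° = 0.
The known terms sum to (-21.28, 134.3) N, so 0.0000 T_2 + 0.5446 T_3 = 21.28 and -1.0000 T_2 + 0.8387 T_3 = -134.3.
Solving simultaneously: T_2 = 167.1 N, T_3 = 39.06 N.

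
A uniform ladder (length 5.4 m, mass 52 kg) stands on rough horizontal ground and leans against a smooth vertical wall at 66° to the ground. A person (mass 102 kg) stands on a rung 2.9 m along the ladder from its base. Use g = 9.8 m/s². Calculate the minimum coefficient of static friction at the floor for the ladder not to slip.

μ_min ≈ 0.234

ΣF_y = 0: N_floor = 52×9.8 + 102×9.8 = 1509.2 N.
Torques about the foot: N_wall · 5.4 sin 66° = 52×9.8×2.7 cos 66° + 102×9.8×2.9 cos 66° → N_wall = 352.45 N.
ΣF_x = 0: f_floor = N_wall = 352.45 N.
μ_min = f_floor / N_floor = 352.45 / 1509.2 = 0.2335.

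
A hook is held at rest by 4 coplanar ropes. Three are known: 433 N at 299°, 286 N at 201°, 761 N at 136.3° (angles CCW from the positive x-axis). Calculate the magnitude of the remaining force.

F ≈ 609 N

Sum the known components: ΣF_x = -607.3 N, ΣF_y = 44.56 N.
For equilibrium the remaining force must supply (−ΣF_x, −ΣF_y) = (607.3, -44.56) N.
Magnitude = √((607.3)² + (-44.56)²) = 608.9 N; direction = atan2(-44.56, 607.3) = 355.8°.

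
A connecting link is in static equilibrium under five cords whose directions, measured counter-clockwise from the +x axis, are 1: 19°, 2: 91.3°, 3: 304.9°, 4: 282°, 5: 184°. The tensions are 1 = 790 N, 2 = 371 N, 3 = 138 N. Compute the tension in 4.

Resolve: ΣF_x = 790 cos 19° + 371 cos 91.3° + 138 cos 304.9° + T_4 cos 282° + T_5 cos 184° = 0.
        ΣF_y = 790 sin 19° + 371 sin 91.3° + 138 sin 304.9° + T_4 sin 282° + T_5 sin 184° = 0.
The known terms sum to (817.5, 514.9) N, so 0.2079 T_4 − 0.9976 T_5 = -817.5 and -0.9781 T_4 − 0.0698 T_5 = -514.9.
Solving simultaneously: T_4 = 461.1 N, T_5 = 915.6 N.

T_4 ≈ 461 N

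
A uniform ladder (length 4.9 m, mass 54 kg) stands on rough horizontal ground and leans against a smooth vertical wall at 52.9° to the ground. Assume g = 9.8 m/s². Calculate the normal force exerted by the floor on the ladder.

N_floor ≈ 529 N

ΣF_y = 0: N_floor = 54×9.8 = 529.2 N.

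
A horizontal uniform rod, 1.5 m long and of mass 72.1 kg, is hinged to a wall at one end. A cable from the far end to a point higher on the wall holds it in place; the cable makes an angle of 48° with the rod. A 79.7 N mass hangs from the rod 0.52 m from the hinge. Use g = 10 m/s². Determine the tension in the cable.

T ≈ 522 N

Take torques about the hinge: T sin 48° · 1.5 = 72.1×10×0.75 + 79.7×0.52 = 582.19 N·m.
So T = 582.19 / (0.7431 × 1.5) = 522.28 N.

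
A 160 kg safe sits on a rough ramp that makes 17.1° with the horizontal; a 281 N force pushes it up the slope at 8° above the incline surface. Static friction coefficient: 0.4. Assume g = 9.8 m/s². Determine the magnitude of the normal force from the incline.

N ≈ 1460 N

Axes along / perpendicular to the incline. W sin 17.1° = 461.1 N down-slope; W cos 17.1° = 1499 N into the surface.
Perpendicular: N = W cos 17.1° − P sin 8° = 1499 − 39.11 = 1460 N.
Along incline: P cos 8° + f = W sin 17.1° (friction acts up-slope) → f = 461.1 − 278.3 = 182.8 N.
|f| = 182.8 N ≤ μN = 583.8 N, so the safe is indeed static.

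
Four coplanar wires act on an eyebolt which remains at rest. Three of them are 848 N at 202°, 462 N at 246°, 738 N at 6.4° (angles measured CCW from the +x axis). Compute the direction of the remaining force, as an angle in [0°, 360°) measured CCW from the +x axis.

Sum the known components: ΣF_x = -240.8 N, ΣF_y = -657.5 N.
For equilibrium the remaining force must supply (−ΣF_x, −ΣF_y) = (240.8, 657.5) N.
Magnitude = √((240.8)² + (657.5)²) = 700.2 N; direction = atan2(657.5, 240.8) = 69.9°.

θ ≈ 69.9°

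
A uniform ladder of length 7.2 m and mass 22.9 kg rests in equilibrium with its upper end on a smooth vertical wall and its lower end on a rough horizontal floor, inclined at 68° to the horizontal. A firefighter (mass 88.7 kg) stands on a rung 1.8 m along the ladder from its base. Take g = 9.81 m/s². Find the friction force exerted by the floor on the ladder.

Torques about the foot: N_wall · 7.2 sin 68° = 22.9×9.81×3.6 cos 68° + 88.7×9.81×1.8 cos 68° → N_wall = 133.27 N.
ΣF_x = 0: f_floor = N_wall = 133.27 N.

f ≈ 133 N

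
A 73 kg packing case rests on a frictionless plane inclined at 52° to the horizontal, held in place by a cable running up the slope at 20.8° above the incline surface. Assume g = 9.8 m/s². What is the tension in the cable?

Take axes along and perpendicular to the incline. Weight components: W sin 52° = 563.7 N down-slope, W cos 52° = 440.4 N into the surface.
Along incline: T cos 20.8° = W sin 52° → T = 603 N.
Perpendicular: N = W cos 52° − T sin 20.8° = 226.3 N.

T ≈ 603 N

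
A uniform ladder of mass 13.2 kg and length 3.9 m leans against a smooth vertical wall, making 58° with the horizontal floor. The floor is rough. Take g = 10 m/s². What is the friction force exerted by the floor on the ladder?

Torques about the foot: N_wall · 3.9 sin 58° = 13.2×10×1.95 cos 58° → N_wall = 41.241 N.
ΣF_x = 0: f_floor = N_wall = 41.241 N.

f ≈ 41.2 N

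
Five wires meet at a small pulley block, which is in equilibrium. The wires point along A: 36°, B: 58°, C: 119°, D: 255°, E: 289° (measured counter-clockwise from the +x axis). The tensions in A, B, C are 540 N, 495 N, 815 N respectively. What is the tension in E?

Resolve: ΣF_x = 540 cos 36° + 495 cos 58° + 815 cos 119° + T_D cos 255° + T_E cos 289° = 0.
        ΣF_y = 540 sin 36° + 495 sin 58° + 815 sin 119° + T_D sin 255° + T_E sin 289° = 0.
The known terms sum to (304.1, 1450) N, so -0.2588 T_D + 0.3256 T_E = -304.1 and -0.9659 T_D − 0.9455 T_E = -1450.
Solving simultaneously: T_D = 1358 N, T_E = 145.9 N.

T_E ≈ 146 N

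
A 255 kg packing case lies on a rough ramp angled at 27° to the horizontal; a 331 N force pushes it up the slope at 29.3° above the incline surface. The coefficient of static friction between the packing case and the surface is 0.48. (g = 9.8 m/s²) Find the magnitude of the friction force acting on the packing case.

f ≈ 846 N

Axes along / perpendicular to the incline. W sin 27° = 1135 N down-slope; W cos 27° = 2227 N into the surface.
Perpendicular: N = W cos 27° − P sin 29.3° = 2227 − 162 = 2065 N.
Along incline: P cos 29.3° + f = W sin 27° (friction acts up-slope) → f = 1135 − 288.7 = 845.9 N.
|f| = 845.9 N ≤ μN = 991 N, so the packing case is indeed static.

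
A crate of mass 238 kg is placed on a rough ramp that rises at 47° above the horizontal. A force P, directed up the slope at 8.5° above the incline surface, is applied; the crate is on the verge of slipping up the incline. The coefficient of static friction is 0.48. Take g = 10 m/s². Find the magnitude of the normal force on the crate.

On the verge of sliding up the incline, friction equals μN and acts down the slope.
Perpendicular: N + P sin 8.5° = W cos 47° = 1623 N.
Along incline: P cos 8.5° = W sin 47° + μN  with W sin 47° = 1741 N.
Solving the pair for P and N: P = 2377 N, N = 1272 N (and f = μN = 610.5 N).

N ≈ 1270 N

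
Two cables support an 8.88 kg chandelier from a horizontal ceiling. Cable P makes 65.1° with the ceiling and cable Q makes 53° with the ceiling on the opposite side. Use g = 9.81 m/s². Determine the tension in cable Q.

Weight W = 8.88 × 9.81 = 87.11 N acts straight down.
Horizontal: T_P cos 65.1° = T_Q cos 53°  →  T_P = 1.429 T_Q.
Vertical: T_P sin 65.1° + T_Q sin 53° = 87.11.
Substituting the horizontal relation into the vertical equation gives 2.095 T_Q = 87.11, so T_Q = 41.58 N.

T_Q ≈ 41.6 N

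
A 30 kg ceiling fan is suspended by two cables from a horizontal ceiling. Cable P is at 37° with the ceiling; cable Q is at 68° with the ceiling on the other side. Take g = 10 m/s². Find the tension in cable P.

Weight W = 30 × 10 = 300 N acts straight down.
Horizontal: T_P cos 37° = T_Q cos 68°  →  T_Q = 2.132 T_P.
Vertical: T_P sin 37° + T_Q sin 68° = 300.
Substituting the horizontal relation into the vertical equation gives 2.579 T_P = 300, so T_P = 116.3 N.

T_P ≈ 116 N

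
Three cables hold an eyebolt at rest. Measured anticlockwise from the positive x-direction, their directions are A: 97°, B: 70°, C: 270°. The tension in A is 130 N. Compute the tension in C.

T_C ≈ 173 N

Resolve: ΣF_x = 130 cos 97° + T_B cos 70° + T_C cos 270° = 0.
        ΣF_y = 130 sin 97° + T_B sin 70° + T_C sin 270° = 0.
The known terms sum to (-15.84, 129) N, so 0.3420 T_B + 0.0000 T_C = 15.84 and 0.9397 T_B − 1.0000 T_C = -129.
Solving simultaneously: T_B = 46.32 N, T_C = 172.6 N.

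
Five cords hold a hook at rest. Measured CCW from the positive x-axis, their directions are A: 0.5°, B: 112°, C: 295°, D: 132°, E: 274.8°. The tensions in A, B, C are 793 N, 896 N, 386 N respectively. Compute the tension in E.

Resolve: ΣF_x = 793 cos 0.5° + 896 cos 112° + 386 cos 295° + T_D cos 132° + T_E cos 274.8° = 0.
        ΣF_y = 793 sin 0.5° + 896 sin 112° + 386 sin 295° + T_D sin 132° + T_E sin 274.8° = 0.
The known terms sum to (620.5, 487.8) N, so -0.6691 T_D + 0.0837 T_E = -620.5 and 0.7431 T_D − 0.9965 T_E = -487.8.
Solving simultaneously: T_D = 1090 N, T_E = 1303 N.

T_E ≈ 1300 N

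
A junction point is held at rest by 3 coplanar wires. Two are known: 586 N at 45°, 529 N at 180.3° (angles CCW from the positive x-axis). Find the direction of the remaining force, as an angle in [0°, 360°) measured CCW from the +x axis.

θ ≈ 286°

Sum the known components: ΣF_x = -114.6 N, ΣF_y = 411.6 N.
For equilibrium the remaining force must supply (−ΣF_x, −ΣF_y) = (114.6, -411.6) N.
Magnitude = √((114.6)² + (-411.6)²) = 427.3 N; direction = atan2(-411.6, 114.6) = 285.6°.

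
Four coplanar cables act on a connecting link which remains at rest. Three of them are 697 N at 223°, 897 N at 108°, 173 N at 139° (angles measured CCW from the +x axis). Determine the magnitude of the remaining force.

Sum the known components: ΣF_x = -917.5 N, ΣF_y = 491.2 N.
For equilibrium the remaining force must supply (−ΣF_x, −ΣF_y) = (917.5, -491.2) N.
Magnitude = √((917.5)² + (-491.2)²) = 1041 N; direction = atan2(-491.2, 917.5) = 331.8°.

F ≈ 1040 N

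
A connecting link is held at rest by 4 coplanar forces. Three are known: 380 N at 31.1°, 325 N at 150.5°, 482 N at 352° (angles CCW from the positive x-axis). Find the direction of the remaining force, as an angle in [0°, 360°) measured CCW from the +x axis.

Sum the known components: ΣF_x = 519.8 N, ΣF_y = 289.2 N.
For equilibrium the remaining force must supply (−ΣF_x, −ΣF_y) = (-519.8, -289.2) N.
Magnitude = √((-519.8)² + (-289.2)²) = 594.9 N; direction = atan2(-289.2, -519.8) = 209.1°.

θ ≈ 209°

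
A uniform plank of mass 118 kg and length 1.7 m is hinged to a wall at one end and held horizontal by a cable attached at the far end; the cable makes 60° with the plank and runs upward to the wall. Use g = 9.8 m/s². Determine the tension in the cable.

T ≈ 668 N

Take torques about the hinge: T sin 60° · 1.7 = 118×9.8×0.85 = 982.94 N·m.
So T = 982.94 / (0.8660 × 1.7) = 667.65 N.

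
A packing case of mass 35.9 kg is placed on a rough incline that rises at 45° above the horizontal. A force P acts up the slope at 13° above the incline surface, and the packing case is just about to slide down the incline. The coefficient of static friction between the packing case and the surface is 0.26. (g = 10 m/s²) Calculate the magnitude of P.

P ≈ 205 N

On the verge of sliding down the incline, friction equals μN and acts up the slope.
Perpendicular: N + P sin 13° = W cos 45° = 253.9 N.
Along incline: P cos 13° + μN = W sin 45° with W sin 45° = 253.9 N.
Solving the pair for P and N: P = 205.1 N, N = 207.7 N (and f = μN = 54.01 N).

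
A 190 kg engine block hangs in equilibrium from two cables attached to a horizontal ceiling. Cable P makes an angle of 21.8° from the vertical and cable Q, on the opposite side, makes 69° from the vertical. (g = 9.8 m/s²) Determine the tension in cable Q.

T_Q ≈ 692 N

Angles from the horizontal: cable P is 90° − 21.8° = 68.2°, cable Q is 90° − 69° = 21°.
Weight W = 190 × 9.8 = 1862 N acts straight down.
Horizontal: T_P cos 68.2° = T_Q cos 21°  →  T_P = 2.514 T_Q.
Vertical: T_P sin 68.2° + T_Q sin 21° = 1862.
Substituting the horizontal relation into the vertical equation gives 2.692 T_Q = 1862, so T_Q = 691.6 N.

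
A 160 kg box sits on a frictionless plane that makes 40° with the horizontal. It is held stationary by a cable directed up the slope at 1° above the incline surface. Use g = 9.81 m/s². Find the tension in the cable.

T ≈ 1010 N

Take axes along and perpendicular to the incline. Weight components: W sin 40° = 1009 N down-slope, W cos 40° = 1202 N into the surface.
Along incline: T cos 1° = W sin 40° → T = 1009 N.
Perpendicular: N = W cos 40° − T sin 1° = 1185 N.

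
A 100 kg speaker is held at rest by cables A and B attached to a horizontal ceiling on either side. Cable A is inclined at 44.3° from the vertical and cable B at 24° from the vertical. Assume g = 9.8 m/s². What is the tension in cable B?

T_B ≈ 737 N

Angles from the horizontal: cable A is 90° − 44.3° = 45.7°, cable B is 90° − 24° = 66°.
Weight W = 100 × 9.8 = 980 N acts straight down.
Horizontal: T_A cos 45.7° = T_B cos 66°  →  T_A = 0.5824 T_B.
Vertical: T_A sin 45.7° + T_B sin 66° = 980.
Substituting the horizontal relation into the vertical equation gives 1.33 T_B = 980, so T_B = 736.7 N.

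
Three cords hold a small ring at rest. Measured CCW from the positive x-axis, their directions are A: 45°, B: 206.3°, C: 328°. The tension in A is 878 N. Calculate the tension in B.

T_B ≈ 1010 N

Resolve: ΣF_x = 878 cos 45° + T_B cos 206.3° + T_C cos 328° = 0.
        ΣF_y = 878 sin 45° + T_B sin 206.3° + T_C sin 328° = 0.
The known terms sum to (620.8, 620.8) N, so -0.8965 T_B + 0.8480 T_C = -620.8 and -0.4431 T_B − 0.5299 T_C = -620.8.
Solving simultaneously: T_B = 1006 N, T_C = 330.9 N.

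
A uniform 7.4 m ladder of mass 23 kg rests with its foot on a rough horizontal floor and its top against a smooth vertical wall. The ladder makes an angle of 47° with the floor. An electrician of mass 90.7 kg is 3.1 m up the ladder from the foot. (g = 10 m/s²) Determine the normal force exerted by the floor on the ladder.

ΣF_y = 0: N_floor = 23×10 + 90.7×10 = 1137 N.

N_floor ≈ 1140 N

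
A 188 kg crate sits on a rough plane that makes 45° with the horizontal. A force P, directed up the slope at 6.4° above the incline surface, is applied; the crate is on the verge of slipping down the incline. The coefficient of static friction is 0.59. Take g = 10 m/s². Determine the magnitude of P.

P ≈ 587 N

On the verge of sliding down the incline, friction equals μN and acts up the slope.
Perpendicular: N + P sin 6.4° = W cos 45° = 1329 N.
Along incline: P cos 6.4° + μN = W sin 45° with W sin 45° = 1329 N.
Solving the pair for P and N: P = 587.3 N, N = 1264 N (and f = μN = 745.7 N).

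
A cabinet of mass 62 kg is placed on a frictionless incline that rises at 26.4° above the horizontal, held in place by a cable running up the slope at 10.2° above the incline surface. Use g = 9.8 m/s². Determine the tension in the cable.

Take axes along and perpendicular to the incline. Weight components: W sin 26.4° = 270.2 N down-slope, W cos 26.4° = 544.2 N into the surface.
Along incline: T cos 10.2° = W sin 26.4° → T = 274.5 N.
Perpendicular: N = W cos 26.4° − T sin 10.2° = 495.6 N.

T ≈ 274 N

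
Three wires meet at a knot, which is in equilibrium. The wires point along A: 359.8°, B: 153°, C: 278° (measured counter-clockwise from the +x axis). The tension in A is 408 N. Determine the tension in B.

T_B ≈ 493 N

Resolve: ΣF_x = 408 cos 359.8° + T_B cos 153° + T_C cos 278° = 0.
        ΣF_y = 408 sin 359.8° + T_B sin 153° + T_C sin 278° = 0.
The known terms sum to (408, -1.424) N, so -0.8910 T_B + 0.1392 T_C = -408 and 0.4540 T_B − 0.9903 T_C = 1.424.
Solving simultaneously: T_B = 493 N, T_C = 224.6 N.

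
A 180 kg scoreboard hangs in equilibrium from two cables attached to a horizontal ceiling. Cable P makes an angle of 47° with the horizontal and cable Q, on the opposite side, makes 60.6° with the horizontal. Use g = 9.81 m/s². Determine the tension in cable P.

T_P ≈ 909 N

Weight W = 180 × 9.81 = 1766 N acts straight down.
Horizontal: T_P cos 47° = T_Q cos 60.6°  →  T_Q = 1.389 T_P.
Vertical: T_P sin 47° + T_Q sin 60.6° = 1766.
Substituting the horizontal relation into the vertical equation gives 1.942 T_P = 1766, so T_P = 909.4 N.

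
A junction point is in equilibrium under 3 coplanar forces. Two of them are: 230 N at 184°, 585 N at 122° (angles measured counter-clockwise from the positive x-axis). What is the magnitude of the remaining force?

F ≈ 722 N

Sum the known components: ΣF_x = -539.4 N, ΣF_y = 480.1 N.
For equilibrium the remaining force must supply (−ΣF_x, −ΣF_y) = (539.4, -480.1) N.
Magnitude = √((539.4)² + (-480.1)²) = 722.1 N; direction = atan2(-480.1, 539.4) = 318.3°.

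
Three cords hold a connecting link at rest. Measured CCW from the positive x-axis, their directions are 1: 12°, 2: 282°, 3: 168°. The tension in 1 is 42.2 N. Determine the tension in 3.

T_3 ≈ 46.2 N

Resolve: ΣF_x = 42.2 cos 12° + T_2 cos 282° + T_3 cos 168° = 0.
        ΣF_y = 42.2 sin 12° + T_2 sin 282° + T_3 sin 168° = 0.
The known terms sum to (41.28, 8.774) N, so 0.2079 T_2 − 0.9781 T_3 = -41.28 and -0.9781 T_2 + 0.2079 T_3 = -8.774.
Solving simultaneously: T_2 = 18.79 N, T_3 = 46.19 N.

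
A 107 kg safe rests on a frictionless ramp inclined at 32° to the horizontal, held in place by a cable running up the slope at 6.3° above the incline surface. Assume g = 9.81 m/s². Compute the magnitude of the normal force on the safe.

Take axes along and perpendicular to the incline. Weight components: W sin 32° = 556.2 N down-slope, W cos 32° = 890.2 N into the surface.
Along incline: T cos 6.3° = W sin 32° → T = 559.6 N.
Perpendicular: N = W cos 32° − T sin 6.3° = 828.8 N.

N ≈ 829 N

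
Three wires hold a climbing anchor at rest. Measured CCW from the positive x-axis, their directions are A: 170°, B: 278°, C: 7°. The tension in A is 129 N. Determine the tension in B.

Resolve: ΣF_x = 129 cos 170° + T_B cos 278° + T_C cos 7° = 0.
        ΣF_y = 129 sin 170° + T_B sin 278° + T_C sin 7° = 0.
The known terms sum to (-127, 22.4) N, so 0.1392 T_B + 0.9925 T_C = 127 and -0.9903 T_B + 0.1219 T_C = -22.4.
Solving simultaneously: T_B = 37.72 N, T_C = 122.7 N.

T_B ≈ 37.7 N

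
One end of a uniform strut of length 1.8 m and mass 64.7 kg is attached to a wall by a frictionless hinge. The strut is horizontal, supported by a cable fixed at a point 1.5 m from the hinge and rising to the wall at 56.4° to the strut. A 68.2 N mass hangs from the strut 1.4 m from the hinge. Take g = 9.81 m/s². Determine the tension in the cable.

Take torques about the hinge: T sin 56.4° · 1.5 = 64.7×9.81×0.9 + 68.2×1.4 = 666.72 N·m.
So T = 666.72 / (0.8329 × 1.5) = 533.64 N.

T ≈ 534 N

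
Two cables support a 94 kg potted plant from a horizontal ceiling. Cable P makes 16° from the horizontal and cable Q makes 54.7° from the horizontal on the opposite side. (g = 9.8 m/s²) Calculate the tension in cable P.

T_P ≈ 564 N

Weight W = 94 × 9.8 = 921.2 N acts straight down.
Horizontal: T_P cos 16° = T_Q cos 54.7°  →  T_Q = 1.663 T_P.
Vertical: T_P sin 16° + T_Q sin 54.7° = 921.2.
Substituting the horizontal relation into the vertical equation gives 1.633 T_P = 921.2, so T_P = 564 N.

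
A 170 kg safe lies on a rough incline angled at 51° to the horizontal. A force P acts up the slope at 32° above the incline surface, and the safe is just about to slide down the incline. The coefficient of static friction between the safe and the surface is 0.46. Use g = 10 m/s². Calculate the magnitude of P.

P ≈ 1370 N

On the verge of sliding down the incline, friction equals μN and acts up the slope.
Perpendicular: N + P sin 32° = W cos 51° = 1070 N.
Along incline: P cos 32° + μN = W sin 51° with W sin 51° = 1321 N.
Solving the pair for P and N: P = 1372 N, N = 342.8 N (and f = μN = 157.7 N).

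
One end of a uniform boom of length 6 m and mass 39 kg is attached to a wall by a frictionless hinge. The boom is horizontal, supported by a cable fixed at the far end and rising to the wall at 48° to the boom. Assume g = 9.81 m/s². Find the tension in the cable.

Take torques about the hinge: T sin 48° · 6 = 39×9.81×3 = 1147.8 N·m.
So T = 1147.8 / (0.7431 × 6) = 257.41 N.

T ≈ 257 N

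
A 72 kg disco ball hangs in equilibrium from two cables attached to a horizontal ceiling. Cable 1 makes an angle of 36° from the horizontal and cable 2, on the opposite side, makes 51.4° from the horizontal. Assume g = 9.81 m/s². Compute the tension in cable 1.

Weight W = 72 × 9.81 = 706.3 N acts straight down.
Horizontal: T_1 cos 36° = T_2 cos 51.4°  →  T_2 = 1.297 T_1.
Vertical: T_1 sin 36° + T_2 sin 51.4° = 706.3.
Substituting the horizontal relation into the vertical equation gives 1.601 T_1 = 706.3, so T_1 = 441.1 N.

T_1 ≈ 441 N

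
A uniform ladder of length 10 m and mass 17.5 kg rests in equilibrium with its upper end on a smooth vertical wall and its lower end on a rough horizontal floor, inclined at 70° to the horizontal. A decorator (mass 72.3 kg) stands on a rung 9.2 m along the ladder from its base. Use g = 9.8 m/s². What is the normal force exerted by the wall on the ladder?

N_wall ≈ 268 N

Torques about the foot: N_wall · 10 sin 70° = 17.5×9.8×5 cos 70° + 72.3×9.8×9.2 cos 70° → N_wall = 268.47 N.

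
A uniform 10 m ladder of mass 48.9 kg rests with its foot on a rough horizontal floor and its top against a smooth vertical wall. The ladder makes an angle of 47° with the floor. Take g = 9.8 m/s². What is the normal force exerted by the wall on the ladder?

N_wall ≈ 223 N

Torques about the foot: N_wall · 10 sin 47° = 48.9×9.8×5 cos 47° → N_wall = 223.44 N.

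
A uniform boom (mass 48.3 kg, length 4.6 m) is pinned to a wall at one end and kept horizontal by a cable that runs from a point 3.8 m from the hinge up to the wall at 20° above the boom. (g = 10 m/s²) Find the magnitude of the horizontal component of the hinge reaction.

H_x ≈ 803 N

Take torques about the hinge: T sin 20° · 3.8 = 48.3×10×2.3 = 1110.9 N·m.
So T = 1110.9 / (0.3420 × 3.8) = 854.75 N.
ΣF_x = 0: H_x = T cos 20° = 803.2 N.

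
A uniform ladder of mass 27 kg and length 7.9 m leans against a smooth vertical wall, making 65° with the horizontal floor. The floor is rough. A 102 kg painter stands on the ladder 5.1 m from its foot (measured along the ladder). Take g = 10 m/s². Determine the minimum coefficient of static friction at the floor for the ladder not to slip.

ΣF_y = 0: N_floor = 27×10 + 102×10 = 1290 N.
Torques about the foot: N_wall · 7.9 sin 65° = 27×10×3.95 cos 65° + 102×10×5.1 cos 65° → N_wall = 370.01 N.
ΣF_x = 0: f_floor = N_wall = 370.01 N.
μ_min = f_floor / N_floor = 370.01 / 1290 = 0.2868.

μ_min ≈ 0.287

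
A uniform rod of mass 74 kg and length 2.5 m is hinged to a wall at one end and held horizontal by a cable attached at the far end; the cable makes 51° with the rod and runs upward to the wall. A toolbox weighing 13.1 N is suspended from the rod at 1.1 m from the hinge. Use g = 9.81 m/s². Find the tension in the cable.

T ≈ 474 N

Take torques about the hinge: T sin 51° · 2.5 = 74×9.81×1.25 + 13.1×1.1 = 921.84 N·m.
So T = 921.84 / (0.7771 × 2.5) = 474.47 N.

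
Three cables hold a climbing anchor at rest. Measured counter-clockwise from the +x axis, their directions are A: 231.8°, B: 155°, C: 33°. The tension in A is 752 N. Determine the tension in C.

Resolve: ΣF_x = 752 cos 231.8° + T_B cos 155° + T_C cos 33° = 0.
        ΣF_y = 752 sin 231.8° + T_B sin 155° + T_C sin 33° = 0.
The known terms sum to (-465, -591) N, so -0.9063 T_B + 0.8387 T_C = 465 and 0.4226 T_B + 0.5446 T_C = 591.
Solving simultaneously: T_B = 285.8 N, T_C = 863.3 N.

T_C ≈ 863 N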